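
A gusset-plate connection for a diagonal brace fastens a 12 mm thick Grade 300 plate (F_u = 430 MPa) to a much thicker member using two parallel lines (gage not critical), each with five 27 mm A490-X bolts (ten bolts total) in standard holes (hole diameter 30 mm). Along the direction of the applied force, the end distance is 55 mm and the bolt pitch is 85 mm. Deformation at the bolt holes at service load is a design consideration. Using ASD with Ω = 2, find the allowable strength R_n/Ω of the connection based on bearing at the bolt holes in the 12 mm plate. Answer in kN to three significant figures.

1590 kN

Per bolt r_n = 1.2 l_c t F_u ≤ 2.4 d t F_u; upper limit = 2.4 × 27 × 12 × 430 / 1000 = 334.4 kN.
Edge bolt: l_c = 55 − 30/2 = 40 mm → 1.2 × 40 × 12 × 430 / 1000 = 247.7 → r_n = 247.7 kN.
Interior bolts: l_c = 85 − 30 = 55 mm → 1.2 × 55 × 12 × 430 / 1000 = 340.6 → r_n = 334.4 kN.
R_n = 2 × 247.7 + 8 × 334.4 = 3170 kN.
Allowable strength R_n/Ω = 3170 / 2 = 1590 kN.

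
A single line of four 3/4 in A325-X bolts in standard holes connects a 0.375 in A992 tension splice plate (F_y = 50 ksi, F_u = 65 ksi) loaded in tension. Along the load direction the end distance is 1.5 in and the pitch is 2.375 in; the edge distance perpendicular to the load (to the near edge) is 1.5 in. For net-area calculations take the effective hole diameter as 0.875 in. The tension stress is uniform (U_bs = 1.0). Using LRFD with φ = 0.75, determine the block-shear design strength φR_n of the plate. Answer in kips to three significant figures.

80.4 kips

Shear plane L_v = 1.5 + 3·2.375 = 8.625 in; A_gv = 8.625 × 0.375 = 3.234 in².
A_nv = (8.625 − 3.5·0.875) × 0.375 = 2.086 in².
A_nt = (1.5 − 0.5·0.875) × 0.375 = 0.3984 in².
0.6 F_u A_nv = 81.35 kips; 0.6 F_y A_gv = 97.03 kips → shear rupture governs the shear term.
R_n = 81.35 + 1.0 × 65 × 0.3984 = 107.2 kips.
Design strength φR_n = 0.75 × 107.2 = 80.4 kips.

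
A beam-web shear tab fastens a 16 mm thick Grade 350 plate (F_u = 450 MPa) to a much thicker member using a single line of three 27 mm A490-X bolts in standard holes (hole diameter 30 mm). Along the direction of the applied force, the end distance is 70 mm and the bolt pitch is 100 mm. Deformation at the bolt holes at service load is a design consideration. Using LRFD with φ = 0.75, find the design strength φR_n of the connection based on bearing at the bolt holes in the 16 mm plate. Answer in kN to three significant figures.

Per bolt r_n = 1.2 l_c t F_u ≤ 2.4 d t F_u; upper limit = 2.4 × 27 × 16 × 450 / 1000 = 466.6 kN.
Edge bolt: l_c = 70 − 30/2 = 55 mm → 1.2 × 55 × 16 × 450 / 1000 = 475.2 → r_n = 466.6 kN.
Interior bolts: l_c = 100 − 30 = 70 mm → 1.2 × 70 × 16 × 450 / 1000 = 604.8 → r_n = 466.6 kN.
R_n = 1 × 466.6 + 2 × 466.6 = 1400 kN.
Design strength φR_n = 0.75 × 1400 = 1050 kN.

1050 kN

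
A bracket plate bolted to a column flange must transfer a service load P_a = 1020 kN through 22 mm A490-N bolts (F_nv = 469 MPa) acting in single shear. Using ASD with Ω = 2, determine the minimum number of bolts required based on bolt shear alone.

A_b = π·22²/4 = 380.1 mm².
Per-bolt allowable strength R_n/Ω = 469 × 380.1 × 1 / 1000 / 2 = 89.14 kN.
n ≥ 1020 / 89.14 = 11.44 → use 12 bolts.

12 bolts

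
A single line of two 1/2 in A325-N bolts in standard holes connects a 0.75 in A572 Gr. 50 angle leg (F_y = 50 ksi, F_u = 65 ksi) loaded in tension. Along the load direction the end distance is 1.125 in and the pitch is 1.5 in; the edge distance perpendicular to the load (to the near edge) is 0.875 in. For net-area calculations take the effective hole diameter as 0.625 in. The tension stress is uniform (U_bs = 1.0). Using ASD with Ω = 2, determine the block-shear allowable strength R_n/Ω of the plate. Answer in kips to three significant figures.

38.4 kips

Shear plane L_v = 1.125 + 1·1.5 = 2.625 in; A_gv = 2.625 × 0.75 = 1.969 in².
A_nv = (2.625 − 1.5·0.625) × 0.75 = 1.266 in².
A_nt = (0.875 − 0.5·0.625) × 0.75 = 0.4219 in².
0.6 F_u A_nv = 49.36 kips; 0.6 F_y A_gv = 59.06 kips → shear rupture governs the shear term.
R_n = 49.36 + 1.0 × 65 × 0.4219 = 76.78 kips.
Allowable strength R_n/Ω = 76.78 / 2 = 38.4 kips.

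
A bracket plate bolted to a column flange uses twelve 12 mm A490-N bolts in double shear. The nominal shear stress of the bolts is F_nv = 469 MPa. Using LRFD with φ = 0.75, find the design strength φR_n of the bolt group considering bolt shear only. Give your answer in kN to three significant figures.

A_b = π × 12² / 4 = 113.1 mm².
R_n = F_nv · A_b · n · n_s = 469 × 113.1 × 12 × 2 / 1000 = 1273 kN.
Design strength φR_n = 0.75 × 1273 = 955 kN.

955 kN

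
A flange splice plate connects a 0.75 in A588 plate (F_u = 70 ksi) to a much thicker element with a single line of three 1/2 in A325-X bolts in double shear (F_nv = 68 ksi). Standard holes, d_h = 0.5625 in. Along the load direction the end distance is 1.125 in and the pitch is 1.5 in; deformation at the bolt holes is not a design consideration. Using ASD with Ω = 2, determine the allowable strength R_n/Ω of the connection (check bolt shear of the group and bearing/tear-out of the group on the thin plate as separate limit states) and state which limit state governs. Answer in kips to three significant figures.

40.1 kips (bolt shear governs)

Bolt shear: A_b = π·0.5²/4 = 0.1963 in²; R_n = 68 × 0.1963 × 3 × 2 = 80.11 kips → 80.11 / 2 = 40.1 kips.
Bearing (1.5 l_c t F_u ≤ 3.0 d t F_u): upper limit = 3.0·0.5·0.75·70 = 78.75 kips.
  Edge l_c = 1.125 − 0.5625/2 = 0.8438 → r_n = 66.45 kips; interior l_c = 1.5 − 0.5625 = 0.9375 → r_n = 73.83 kips.
  R_n,bearing = 1·66.45 + 2·73.83 = 214.1 kips → 214.1 / 2 = 107 kips.
Bolt shear governs: 40.1 kips.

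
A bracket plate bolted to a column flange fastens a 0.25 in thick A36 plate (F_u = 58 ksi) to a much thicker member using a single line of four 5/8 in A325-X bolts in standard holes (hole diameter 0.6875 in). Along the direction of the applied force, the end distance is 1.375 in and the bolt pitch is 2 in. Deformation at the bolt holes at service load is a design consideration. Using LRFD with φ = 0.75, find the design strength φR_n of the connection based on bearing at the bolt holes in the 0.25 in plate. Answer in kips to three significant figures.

62.4 kips

Per bolt r_n = 1.2 l_c t F_u ≤ 2.4 d t F_u; upper limit = 2.4 × 0.625 × 0.25 × 58 = 21.75 kips.
Edge bolt: l_c = 1.375 − 0.6875/2 = 1.031 in → 1.2 × 1.031 × 0.25 × 58 = 17.94 → r_n = 17.94 kips.
Interior bolts: l_c = 2 − 0.6875 = 1.312 in → 1.2 × 1.312 × 0.25 × 58 = 22.84 → r_n = 21.75 kips.
R_n = 1 × 17.94 + 3 × 21.75 = 83.19 kips.
Design strength φR_n = 0.75 × 83.19 = 62.4 kips.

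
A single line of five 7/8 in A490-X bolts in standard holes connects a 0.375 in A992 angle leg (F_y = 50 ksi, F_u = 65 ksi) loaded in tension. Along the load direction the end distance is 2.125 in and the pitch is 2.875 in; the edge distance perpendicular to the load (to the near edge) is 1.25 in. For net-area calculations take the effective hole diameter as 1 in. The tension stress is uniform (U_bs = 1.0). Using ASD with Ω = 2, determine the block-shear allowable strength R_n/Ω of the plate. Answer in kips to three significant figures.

Shear plane L_v = 2.125 + 4·2.875 = 13.62 in; A_gv = 13.62 × 0.375 = 5.109 in².
A_nv = (13.62 − 4.5·1) × 0.375 = 3.422 in².
A_nt = (1.25 − 0.5·1) × 0.375 = 0.2812 in².
0.6 F_u A_nv = 133.5 kips; 0.6 F_y A_gv = 153.3 kips → shear rupture governs the shear term.
R_n = 133.5 + 1.0 × 65 × 0.2812 = 151.7 kips.
Allowable strength R_n/Ω = 151.7 / 2 = 75.9 kips.

75.9 kips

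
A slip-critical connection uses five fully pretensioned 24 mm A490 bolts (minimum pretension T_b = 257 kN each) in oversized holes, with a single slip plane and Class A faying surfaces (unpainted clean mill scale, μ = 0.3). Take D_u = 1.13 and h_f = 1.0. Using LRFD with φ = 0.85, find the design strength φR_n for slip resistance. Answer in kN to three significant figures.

370 kN

R_n = μ · D_u · h_f · T_b · n_s · n_b = 0.3 × 1.13 × 1.0 × 257 × 1 × 5 = 435.6 kN.
Design strength φR_n = 0.85 × 435.6 = 370 kN.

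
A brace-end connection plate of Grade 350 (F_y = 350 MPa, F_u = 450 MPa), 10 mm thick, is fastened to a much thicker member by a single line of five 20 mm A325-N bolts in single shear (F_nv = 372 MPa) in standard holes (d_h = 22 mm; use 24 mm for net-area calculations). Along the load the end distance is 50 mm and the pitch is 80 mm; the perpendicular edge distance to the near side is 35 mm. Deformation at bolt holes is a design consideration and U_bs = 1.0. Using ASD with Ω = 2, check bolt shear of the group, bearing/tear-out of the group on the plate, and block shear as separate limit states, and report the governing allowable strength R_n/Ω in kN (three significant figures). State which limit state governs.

292 kN (bolt shear governs)

Bolt shear: A_b = π·20²/4 = 314.2 mm²; R_n = 372 × 314.2 × 5 × 1 / 1000 = 584.3 kN → 584.3 / 2 = 292 kN.
Bearing: edge l_c = 39, r_n = 210.6 kN; interior l_c = 58, r_n = 216 kN; R_n = 210.6 + 4·216 = 1075 kN → 537 kN.
Block shear: A_gv = 3700, A_nv = 2620, A_nt = 230 mm²; R_n = min(0.6F_uA_nv, 0.6F_yA_gv) + U_bs·F_u·A_nt = 810.9 kN → 405 kN.
Bolt shear governs: 292 kN.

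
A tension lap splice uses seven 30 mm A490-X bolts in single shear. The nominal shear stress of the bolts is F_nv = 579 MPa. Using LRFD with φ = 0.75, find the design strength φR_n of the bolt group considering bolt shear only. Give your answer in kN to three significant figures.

A_b = π × 30² / 4 = 706.9 mm².
R_n = F_nv · A_b · n · n_s = 579 × 706.9 × 7 × 1 / 1000 = 2865 kN.
Design strength φR_n = 0.75 × 2865 = 2150 kN.

2150 kN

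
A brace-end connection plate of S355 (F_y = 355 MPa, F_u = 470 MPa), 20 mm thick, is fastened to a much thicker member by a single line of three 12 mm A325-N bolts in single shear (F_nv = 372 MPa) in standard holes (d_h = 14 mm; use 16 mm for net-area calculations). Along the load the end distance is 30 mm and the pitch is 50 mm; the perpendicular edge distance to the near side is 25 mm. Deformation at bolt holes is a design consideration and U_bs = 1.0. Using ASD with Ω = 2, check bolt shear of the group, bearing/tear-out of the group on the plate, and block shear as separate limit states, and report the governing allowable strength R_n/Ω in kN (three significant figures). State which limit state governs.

Bolt shear: A_b = π·12²/4 = 113.1 mm²; R_n = 372 × 113.1 × 3 × 1 / 1000 = 126.2 kN → 126.2 / 2 = 63.1 kN.
Bearing: edge l_c = 23, r_n = 259.4 kN; interior l_c = 36, r_n = 270.7 kN; R_n = 259.4 + 2·270.7 = 800.9 kN → 400 kN.
Block shear: A_gv = 2600, A_nv = 1800, A_nt = 340 mm²; R_n = min(0.6F_uA_nv, 0.6F_yA_gv) + U_bs·F_u·A_nt = 667.4 kN → 334 kN.
Bolt shear governs: 63.1 kN.

63.1 kN (bolt shear governs)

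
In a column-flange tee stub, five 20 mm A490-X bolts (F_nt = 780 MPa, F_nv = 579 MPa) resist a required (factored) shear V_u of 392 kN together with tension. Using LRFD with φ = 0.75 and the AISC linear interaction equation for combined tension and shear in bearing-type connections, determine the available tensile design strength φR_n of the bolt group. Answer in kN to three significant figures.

667 kN

A_b = π·20²/4 = 314.2 mm²; f_rv = 392 × 1000 / (5 × 314.2) = 249.6 MPa.
F'_nt = 1.3 F_nt − (F_nt / φF_nv) f_rv = 1.3·780 − (780/(0.75·579))·249.6 = 565.7 MPa, capped at F_nt → F'_nt = 565.7 MPa.
R_n = F'_nt · A_b · n = 565.7 × 314.2 × 5 / 1000 = 888.7 kN.
Design strength φR_n = 0.75 × 888.7 = 667 kN.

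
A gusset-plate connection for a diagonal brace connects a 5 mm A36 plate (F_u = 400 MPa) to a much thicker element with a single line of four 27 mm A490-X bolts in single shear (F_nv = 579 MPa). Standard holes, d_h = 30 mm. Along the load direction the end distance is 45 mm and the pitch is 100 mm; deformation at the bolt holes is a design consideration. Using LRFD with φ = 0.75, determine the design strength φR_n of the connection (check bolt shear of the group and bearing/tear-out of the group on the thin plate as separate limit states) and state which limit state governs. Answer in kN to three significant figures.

Bolt shear: A_b = π·27²/4 = 572.6 mm²; R_n = 579 × 572.6 × 4 × 1 / 1000 = 1326 kN → 0.75 × 1326 = 995 kN.
Bearing (1.2 l_c t F_u ≤ 2.4 d t F_u): upper limit = 2.4·27·5·400 / 1000 = 129.6 kN.
  Edge l_c = 45 − 30/2 = 30 → r_n = 72 kN; interior l_c = 100 − 30 = 70 → r_n = 129.6 kN.
  R_n,bearing = 1·72 + 3·129.6 = 460.8 kN → 0.75 × 460.8 = 346 kN.
Bearing governs: 346 kN.

346 kN (bearing governs)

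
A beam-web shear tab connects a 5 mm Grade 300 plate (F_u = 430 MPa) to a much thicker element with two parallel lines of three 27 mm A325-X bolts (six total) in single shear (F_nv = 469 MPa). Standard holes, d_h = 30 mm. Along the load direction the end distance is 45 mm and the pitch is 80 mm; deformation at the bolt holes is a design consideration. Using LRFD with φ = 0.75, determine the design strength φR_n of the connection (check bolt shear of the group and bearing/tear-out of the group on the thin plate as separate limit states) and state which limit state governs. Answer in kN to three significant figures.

Bolt shear: A_b = π·27²/4 = 572.6 mm²; R_n = 469 × 572.6 × 6 × 1 / 1000 = 1611 kN → 0.75 × 1611 = 1210 kN.
Bearing (1.2 l_c t F_u ≤ 2.4 d t F_u): upper limit = 2.4·27·5·430 / 1000 = 139.3 kN.
  Edge l_c = 45 − 30/2 = 30 → r_n = 77.4 kN; interior l_c = 80 − 30 = 50 → r_n = 129 kN.
  R_n,bearing = 2·77.4 + 4·129 = 670.8 kN → 0.75 × 670.8 = 503 kN.
Bearing governs: 503 kN.

503 kN (bearing governs)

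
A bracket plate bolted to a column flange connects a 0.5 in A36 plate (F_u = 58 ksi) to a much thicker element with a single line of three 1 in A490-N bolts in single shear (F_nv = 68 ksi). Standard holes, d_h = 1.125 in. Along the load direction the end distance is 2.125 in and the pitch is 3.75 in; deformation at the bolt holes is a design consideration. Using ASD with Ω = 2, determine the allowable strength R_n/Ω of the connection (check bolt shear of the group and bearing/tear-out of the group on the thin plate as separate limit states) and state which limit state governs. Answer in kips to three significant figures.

80.1 kips (bolt shear governs)

Bolt shear: A_b = π·1²/4 = 0.7854 in²; R_n = 68 × 0.7854 × 3 × 1 = 160.2 kips → 160.2 / 2 = 80.1 kips.
Bearing (1.2 l_c t F_u ≤ 2.4 d t F_u): upper limit = 2.4·1·0.5·58 = 69.6 kips.
  Edge l_c = 2.125 − 1.125/2 = 1.562 → r_n = 54.38 kips; interior l_c = 3.75 − 1.125 = 2.625 → r_n = 69.6 kips.
  R_n,bearing = 1·54.38 + 2·69.6 = 193.6 kips → 193.6 / 2 = 96.8 kips.
Bolt shear governs: 80.1 kips.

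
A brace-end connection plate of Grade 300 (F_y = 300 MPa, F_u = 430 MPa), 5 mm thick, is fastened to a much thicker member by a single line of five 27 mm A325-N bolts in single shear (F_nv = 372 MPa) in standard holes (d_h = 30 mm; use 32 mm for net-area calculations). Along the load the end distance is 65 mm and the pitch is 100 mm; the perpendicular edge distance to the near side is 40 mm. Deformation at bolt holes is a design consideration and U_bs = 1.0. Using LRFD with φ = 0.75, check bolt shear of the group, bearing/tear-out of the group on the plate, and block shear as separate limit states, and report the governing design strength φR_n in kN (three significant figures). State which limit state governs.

Bolt shear: A_b = π·27²/4 = 572.6 mm²; R_n = 372 × 572.6 × 5 × 1 / 1000 = 1065 kN → 0.75 × 1065 = 799 kN.
Bearing: edge l_c = 50, r_n = 129 kN; interior l_c = 70, r_n = 139.3 kN; R_n = 129 + 4·139.3 = 686.3 kN → 515 kN.
Block shear: A_gv = 2325, A_nv = 1605, A_nt = 120 mm²; R_n = min(0.6F_uA_nv, 0.6F_yA_gv) + U_bs·F_u·A_nt = 465.7 kN → 349 kN.
Block shear governs: 349 kN.

349 kN (block shear governs)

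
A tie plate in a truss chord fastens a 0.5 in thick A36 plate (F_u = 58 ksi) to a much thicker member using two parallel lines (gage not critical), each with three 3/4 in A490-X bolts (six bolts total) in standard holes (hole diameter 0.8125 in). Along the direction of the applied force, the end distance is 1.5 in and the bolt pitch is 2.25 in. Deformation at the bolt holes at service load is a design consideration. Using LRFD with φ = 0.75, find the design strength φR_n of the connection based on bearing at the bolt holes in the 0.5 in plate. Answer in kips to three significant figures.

Per bolt r_n = 1.2 l_c t F_u ≤ 2.4 d t F_u; upper limit = 2.4 × 0.75 × 0.5 × 58 = 52.2 kips.
Edge bolt: l_c = 1.5 − 0.8125/2 = 1.094 in → 1.2 × 1.094 × 0.5 × 58 = 38.06 → r_n = 38.06 kips.
Interior bolts: l_c = 2.25 − 0.8125 = 1.438 in → 1.2 × 1.438 × 0.5 × 58 = 50.02 → r_n = 50.02 kips.
R_n = 2 × 38.06 + 4 × 50.02 = 276.2 kips.
Design strength φR_n = 0.75 × 276.2 = 207 kips.

207 kips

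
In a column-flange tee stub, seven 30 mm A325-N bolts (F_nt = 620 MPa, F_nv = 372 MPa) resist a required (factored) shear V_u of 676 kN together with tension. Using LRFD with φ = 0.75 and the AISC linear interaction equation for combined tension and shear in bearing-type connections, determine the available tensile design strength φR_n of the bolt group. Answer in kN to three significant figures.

1860 kN

A_b = π·30²/4 = 706.9 mm²; f_rv = 676 × 1000 / (7 × 706.9) = 136.6 MPa.
F'_nt = 1.3 F_nt − (F_nt / φF_nv) f_rv = 1.3·620 − (620/(0.75·372))·136.6 = 502.4 MPa, capped at F_nt → F'_nt = 502.4 MPa.
R_n = F'_nt · A_b · n = 502.4 × 706.9 × 7 / 1000 = 2486 kN.
Design strength φR_n = 0.75 × 2486 = 1860 kN.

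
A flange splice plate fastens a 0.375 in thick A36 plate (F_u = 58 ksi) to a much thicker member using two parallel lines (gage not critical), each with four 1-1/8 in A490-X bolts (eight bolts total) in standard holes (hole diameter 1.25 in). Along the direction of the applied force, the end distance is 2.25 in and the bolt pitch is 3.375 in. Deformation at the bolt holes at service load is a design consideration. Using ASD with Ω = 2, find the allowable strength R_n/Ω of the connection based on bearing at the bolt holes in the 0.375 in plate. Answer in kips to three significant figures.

209 kips

Per bolt r_n = 1.2 l_c t F_u ≤ 2.4 d t F_u; upper limit = 2.4 × 1.125 × 0.375 × 58 = 58.72 kips.
Edge bolt: l_c = 2.25 − 1.25/2 = 1.625 in → 1.2 × 1.625 × 0.375 × 58 = 42.41 → r_n = 42.41 kips.
Interior bolts: l_c = 3.375 − 1.25 = 2.125 in → 1.2 × 2.125 × 0.375 × 58 = 55.46 → r_n = 55.46 kips.
R_n = 2 × 42.41 + 6 × 55.46 = 417.6 kips.
Allowable strength R_n/Ω = 417.6 / 2 = 209 kips.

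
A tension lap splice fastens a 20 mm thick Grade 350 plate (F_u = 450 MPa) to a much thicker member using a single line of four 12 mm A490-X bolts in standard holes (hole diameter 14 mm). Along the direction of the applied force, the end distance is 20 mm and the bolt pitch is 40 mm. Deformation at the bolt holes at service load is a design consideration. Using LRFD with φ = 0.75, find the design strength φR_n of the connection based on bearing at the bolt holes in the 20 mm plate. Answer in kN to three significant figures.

688 kN

Per bolt r_n = 1.2 l_c t F_u ≤ 2.4 d t F_u; upper limit = 2.4 × 12 × 20 × 450 / 1000 = 259.2 kN.
Edge bolt: l_c = 20 − 14/2 = 13 mm → 1.2 × 13 × 20 × 450 / 1000 = 140.4 → r_n = 140.4 kN.
Interior bolts: l_c = 40 − 14 = 26 mm → 1.2 × 26 × 20 × 450 / 1000 = 280.8 → r_n = 259.2 kN.
R_n = 1 × 140.4 + 3 × 259.2 = 918 kN.
Design strength φR_n = 0.75 × 918 = 688 kN.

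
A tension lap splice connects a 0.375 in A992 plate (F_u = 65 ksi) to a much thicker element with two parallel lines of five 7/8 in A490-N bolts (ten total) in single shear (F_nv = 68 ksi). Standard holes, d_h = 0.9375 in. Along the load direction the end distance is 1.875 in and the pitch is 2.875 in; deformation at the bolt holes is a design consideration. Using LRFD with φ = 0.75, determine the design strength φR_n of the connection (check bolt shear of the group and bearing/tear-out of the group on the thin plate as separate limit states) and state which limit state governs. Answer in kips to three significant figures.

Bolt shear: A_b = π·0.875²/4 = 0.6013 in²; R_n = 68 × 0.6013 × 10 × 1 = 408.9 kips → 0.75 × 408.9 = 307 kips.
Bearing (1.2 l_c t F_u ≤ 2.4 d t F_u): upper limit = 2.4·0.875·0.375·65 = 51.19 kips.
  Edge l_c = 1.875 − 0.9375/2 = 1.406 → r_n = 41.13 kips; interior l_c = 2.875 − 0.9375 = 1.938 → r_n = 51.19 kips.
  R_n,bearing = 2·41.13 + 8·51.19 = 491.8 kips → 0.75 × 491.8 = 369 kips.
Bolt shear governs: 307 kips.

307 kips (bolt shear governs)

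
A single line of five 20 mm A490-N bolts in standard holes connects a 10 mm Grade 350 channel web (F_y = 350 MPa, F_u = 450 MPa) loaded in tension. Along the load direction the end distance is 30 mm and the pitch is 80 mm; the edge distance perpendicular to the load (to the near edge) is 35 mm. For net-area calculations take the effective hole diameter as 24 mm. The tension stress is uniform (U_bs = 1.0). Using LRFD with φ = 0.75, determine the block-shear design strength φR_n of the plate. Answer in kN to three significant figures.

Shear plane L_v = 30 + 4·80 = 350 mm; A_gv = 350 × 10 = 3500 mm².
A_nv = (350 − 4.5·24) × 10 = 2420 mm².
A_nt = (35 − 0.5·24) × 10 = 230 mm².
0.6 F_u A_nv = 653.4 kN; 0.6 F_y A_gv = 735 kN → shear rupture governs the shear term.
R_n = 653.4 + 1.0 × 450 × 230 / 1000 = 756.9 kN.
Design strength φR_n = 0.75 × 756.9 = 568 kN.

568 kN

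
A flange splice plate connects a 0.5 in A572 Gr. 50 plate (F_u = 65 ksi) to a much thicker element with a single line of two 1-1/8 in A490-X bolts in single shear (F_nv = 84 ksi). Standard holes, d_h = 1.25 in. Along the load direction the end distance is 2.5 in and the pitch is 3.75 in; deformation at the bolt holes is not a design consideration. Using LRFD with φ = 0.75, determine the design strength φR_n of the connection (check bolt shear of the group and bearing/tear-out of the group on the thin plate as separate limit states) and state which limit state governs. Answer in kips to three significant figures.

125 kips (bolt shear governs)

Bolt shear: A_b = π·1.125²/4 = 0.994 in²; R_n = 84 × 0.994 × 2 × 1 = 167 kips → 0.75 × 167 = 125 kips.
Bearing (1.5 l_c t F_u ≤ 3.0 d t F_u): upper limit = 3.0·1.125·0.5·65 = 109.7 kips.
  Edge l_c = 2.5 − 1.25/2 = 1.875 → r_n = 91.41 kips; interior l_c = 3.75 − 1.25 = 2.5 → r_n = 109.7 kips.
  R_n,bearing = 1·91.41 + 1·109.7 = 201.1 kips → 0.75 × 201.1 = 151 kips.
Bolt shear governs: 125 kips.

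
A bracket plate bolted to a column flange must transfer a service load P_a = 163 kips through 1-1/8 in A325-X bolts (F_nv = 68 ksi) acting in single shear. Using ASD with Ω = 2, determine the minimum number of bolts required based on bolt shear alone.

A_b = π·1.125²/4 = 0.994 in².
Per-bolt allowable strength R_n/Ω = 68 × 0.994 × 1 / 2 = 33.8 kips.
n ≥ 163 / 33.8 = 4.823 → use 5 bolts.

5 bolts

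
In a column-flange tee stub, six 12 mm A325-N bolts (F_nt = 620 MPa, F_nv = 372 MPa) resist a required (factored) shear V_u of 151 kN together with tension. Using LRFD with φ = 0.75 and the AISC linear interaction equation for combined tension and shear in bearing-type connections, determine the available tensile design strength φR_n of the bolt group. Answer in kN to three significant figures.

A_b = π·12²/4 = 113.1 mm²; f_rv = 151 × 1000 / (6 × 113.1) = 222.5 MPa.
F'_nt = 1.3 F_nt − (F_nt / φF_nv) f_rv = 1.3·620 − (620/(0.75·372))·222.5 = 311.5 MPa, capped at F_nt → F'_nt = 311.5 MPa.
R_n = F'_nt · A_b · n = 311.5 × 113.1 × 6 / 1000 = 211.4 kN.
Design strength φR_n = 0.75 × 211.4 = 159 kN.

159 kN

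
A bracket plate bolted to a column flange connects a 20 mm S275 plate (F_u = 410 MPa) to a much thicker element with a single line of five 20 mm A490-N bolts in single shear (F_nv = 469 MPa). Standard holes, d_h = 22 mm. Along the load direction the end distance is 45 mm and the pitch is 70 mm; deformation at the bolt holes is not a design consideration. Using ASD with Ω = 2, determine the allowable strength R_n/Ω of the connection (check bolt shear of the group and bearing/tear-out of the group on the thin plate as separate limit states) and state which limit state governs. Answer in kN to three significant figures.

Bolt shear: A_b = π·20²/4 = 314.2 mm²; R_n = 469 × 314.2 × 5 × 1 / 1000 = 736.7 kN → 736.7 / 2 = 368 kN.
Bearing (1.5 l_c t F_u ≤ 3.0 d t F_u): upper limit = 3.0·20·20·410 / 1000 = 492 kN.
  Edge l_c = 45 − 22/2 = 34 → r_n = 418.2 kN; interior l_c = 70 − 22 = 48 → r_n = 492 kN.
  R_n,bearing = 1·418.2 + 4·492 = 2386 kN → 2386 / 2 = 1190 kN.
Bolt shear governs: 368 kN.

368 kN (bolt shear governs)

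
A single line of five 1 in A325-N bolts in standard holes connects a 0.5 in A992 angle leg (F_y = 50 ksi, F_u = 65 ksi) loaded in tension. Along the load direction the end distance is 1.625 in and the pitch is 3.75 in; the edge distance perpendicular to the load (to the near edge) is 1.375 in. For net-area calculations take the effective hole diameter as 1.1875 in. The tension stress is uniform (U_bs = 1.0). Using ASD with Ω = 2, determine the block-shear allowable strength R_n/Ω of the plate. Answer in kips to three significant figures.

Shear plane L_v = 1.625 + 4·3.75 = 16.62 in; A_gv = 16.62 × 0.5 = 8.312 in².
A_nv = (16.62 − 4.5·1.1875) × 0.5 = 5.641 in².
A_nt = (1.375 − 0.5·1.1875) × 0.5 = 0.3906 in².
0.6 F_u A_nv = 220 kips; 0.6 F_y A_gv = 249.4 kips → shear rupture governs the shear term.
R_n = 220 + 1.0 × 65 × 0.3906 = 245.4 kips.
Allowable strength R_n/Ω = 245.4 / 2 = 123 kips.

123 kips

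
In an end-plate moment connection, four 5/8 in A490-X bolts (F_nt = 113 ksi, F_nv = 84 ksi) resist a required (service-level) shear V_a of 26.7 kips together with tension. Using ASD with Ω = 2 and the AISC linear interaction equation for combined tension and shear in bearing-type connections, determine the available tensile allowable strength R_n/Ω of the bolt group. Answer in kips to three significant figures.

A_b = π·0.625²/4 = 0.3068 in²; f_rv = 26.7 / (4 × 0.3068) = 21.76 ksi.
F'_nt = 1.3 F_nt − (Ω F_nt / F_nv) f_rv = 1.3·113 − (2·113/84)·21.76 = 88.36 ksi, capped at F_nt → F'_nt = 88.36 ksi.
R_n = F'_nt · A_b · n = 88.36 × 0.3068 × 4 = 108.4 kips.
Allowable strength R_n/Ω = 108.4 / 2 = 54.2 kips.

54.2 kips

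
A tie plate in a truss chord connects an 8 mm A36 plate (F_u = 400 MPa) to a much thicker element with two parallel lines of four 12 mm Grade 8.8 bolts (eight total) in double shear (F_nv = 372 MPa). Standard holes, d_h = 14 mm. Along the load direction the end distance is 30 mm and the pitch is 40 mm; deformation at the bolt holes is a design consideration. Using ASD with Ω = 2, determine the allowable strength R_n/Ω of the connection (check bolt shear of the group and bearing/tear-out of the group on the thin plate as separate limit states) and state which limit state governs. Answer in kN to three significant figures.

Bolt shear: A_b = π·12²/4 = 113.1 mm²; R_n = 372 × 113.1 × 8 × 2 / 1000 = 673.2 kN → 673.2 / 2 = 337 kN.
Bearing (1.2 l_c t F_u ≤ 2.4 d t F_u): upper limit = 2.4·12·8·400 / 1000 = 92.16 kN.
  Edge l_c = 30 − 14/2 = 23 → r_n = 88.32 kN; interior l_c = 40 − 14 = 26 → r_n = 92.16 kN.
  R_n,bearing = 2·88.32 + 6·92.16 = 729.6 kN → 729.6 / 2 = 365 kN.
Bolt shear governs: 337 kN.

337 kN (bolt shear governs)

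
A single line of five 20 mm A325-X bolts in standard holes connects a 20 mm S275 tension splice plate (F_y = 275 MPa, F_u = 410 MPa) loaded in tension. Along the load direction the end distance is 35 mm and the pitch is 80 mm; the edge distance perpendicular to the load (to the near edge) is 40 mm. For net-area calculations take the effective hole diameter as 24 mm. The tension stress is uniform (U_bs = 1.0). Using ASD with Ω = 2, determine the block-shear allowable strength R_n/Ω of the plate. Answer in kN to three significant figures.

Shear plane L_v = 35 + 4·80 = 355 mm; A_gv = 355 × 20 = 7100 mm².
A_nv = (355 − 4.5·24) × 20 = 4940 mm².
A_nt = (40 − 0.5·24) × 20 = 560 mm².
0.6 F_u A_nv = 1215 kN; 0.6 F_y A_gv = 1172 kN → shear yielding governs the shear term.
R_n = 1172 + 1.0 × 410 × 560 / 1000 = 1401 kN.
Allowable strength R_n/Ω = 1401 / 2 = 701 kN.

701 kN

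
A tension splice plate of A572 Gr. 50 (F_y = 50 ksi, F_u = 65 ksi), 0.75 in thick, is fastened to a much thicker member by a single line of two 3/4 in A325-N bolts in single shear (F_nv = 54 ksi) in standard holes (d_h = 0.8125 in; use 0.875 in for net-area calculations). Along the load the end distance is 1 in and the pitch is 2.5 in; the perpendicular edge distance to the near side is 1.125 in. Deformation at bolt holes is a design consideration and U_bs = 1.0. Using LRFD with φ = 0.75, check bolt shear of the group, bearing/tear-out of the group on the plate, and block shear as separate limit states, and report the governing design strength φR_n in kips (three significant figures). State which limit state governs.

35.8 kips (bolt shear governs)

Bolt shear: A_b = π·0.75²/4 = 0.4418 in²; R_n = 54 × 0.4418 × 2 × 1 = 47.71 kips → 0.75 × 47.71 = 35.8 kips.
Bearing: edge l_c = 0.5938, r_n = 34.73 kips; interior l_c = 1.688, r_n = 87.75 kips; R_n = 34.73 + 1·87.75 = 122.5 kips → 91.9 kips.
Block shear: A_gv = 2.625, A_nv = 1.641, A_nt = 0.5156 in²; R_n = min(0.6F_uA_nv, 0.6F_yA_gv) + U_bs·F_u·A_nt = 97.5 kips → 73.1 kips.
Bolt shear governs: 35.8 kips.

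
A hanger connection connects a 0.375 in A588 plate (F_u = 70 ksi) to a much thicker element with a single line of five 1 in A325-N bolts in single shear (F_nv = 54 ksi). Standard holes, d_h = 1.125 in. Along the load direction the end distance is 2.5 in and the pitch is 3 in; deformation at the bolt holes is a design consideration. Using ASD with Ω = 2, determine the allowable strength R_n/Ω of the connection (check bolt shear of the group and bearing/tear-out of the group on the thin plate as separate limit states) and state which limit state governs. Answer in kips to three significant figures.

106 kips (bolt shear governs)

Bolt shear: A_b = π·1²/4 = 0.7854 in²; R_n = 54 × 0.7854 × 5 × 1 = 212.1 kips → 212.1 / 2 = 106 kips.
Bearing (1.2 l_c t F_u ≤ 2.4 d t F_u): upper limit = 2.4·1·0.375·70 = 63 kips.
  Edge l_c = 2.5 − 1.125/2 = 1.938 → r_n = 61.03 kips; interior l_c = 3 − 1.125 = 1.875 → r_n = 59.06 kips.
  R_n,bearing = 1·61.03 + 4·59.06 = 297.3 kips → 297.3 / 2 = 149 kips.
Bolt shear governs: 106 kips.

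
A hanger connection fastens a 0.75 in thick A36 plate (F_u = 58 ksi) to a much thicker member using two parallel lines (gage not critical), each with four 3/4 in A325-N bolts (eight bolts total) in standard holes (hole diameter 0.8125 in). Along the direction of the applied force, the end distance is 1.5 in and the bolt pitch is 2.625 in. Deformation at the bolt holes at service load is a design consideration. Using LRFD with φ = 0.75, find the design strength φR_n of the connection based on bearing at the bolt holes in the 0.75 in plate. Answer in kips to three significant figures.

438 kips

Per bolt r_n = 1.2 l_c t F_u ≤ 2.4 d t F_u; upper limit = 2.4 × 0.75 × 0.75 × 58 = 78.3 kips.
Edge bolt: l_c = 1.5 − 0.8125/2 = 1.094 in → 1.2 × 1.094 × 0.75 × 58 = 57.09 → r_n = 57.09 kips.
Interior bolts: l_c = 2.625 − 0.8125 = 1.812 in → 1.2 × 1.812 × 0.75 × 58 = 94.61 → r_n = 78.3 kips.
R_n = 2 × 57.09 + 6 × 78.3 = 584 kips.
Design strength φR_n = 0.75 × 584 = 438 kips.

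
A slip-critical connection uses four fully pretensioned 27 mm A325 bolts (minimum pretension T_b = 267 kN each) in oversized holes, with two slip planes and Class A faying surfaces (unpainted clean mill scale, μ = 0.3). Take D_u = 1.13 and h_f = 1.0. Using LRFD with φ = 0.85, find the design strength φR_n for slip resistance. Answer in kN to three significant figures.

R_n = μ · D_u · h_f · T_b · n_s · n_b = 0.3 × 1.13 × 1.0 × 267 × 2 × 4 = 724.1 kN.
Design strength φR_n = 0.85 × 724.1 = 615 kN.

615 kN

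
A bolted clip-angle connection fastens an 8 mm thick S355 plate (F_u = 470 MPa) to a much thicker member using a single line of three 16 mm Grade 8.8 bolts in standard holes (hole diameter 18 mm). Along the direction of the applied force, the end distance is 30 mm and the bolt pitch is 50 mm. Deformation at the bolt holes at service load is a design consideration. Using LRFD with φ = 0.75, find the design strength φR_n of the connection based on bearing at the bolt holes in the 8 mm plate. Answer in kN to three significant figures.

Per bolt r_n = 1.2 l_c t F_u ≤ 2.4 d t F_u; upper limit = 2.4 × 16 × 8 × 470 / 1000 = 144.4 kN.
Edge bolt: l_c = 30 − 18/2 = 21 mm → 1.2 × 21 × 8 × 470 / 1000 = 94.75 → r_n = 94.75 kN.
Interior bolts: l_c = 50 − 18 = 32 mm → 1.2 × 32 × 8 × 470 / 1000 = 144.4 → r_n = 144.4 kN.
R_n = 1 × 94.75 + 2 × 144.4 = 383.5 kN.
Design strength φR_n = 0.75 × 383.5 = 288 kN.

288 kN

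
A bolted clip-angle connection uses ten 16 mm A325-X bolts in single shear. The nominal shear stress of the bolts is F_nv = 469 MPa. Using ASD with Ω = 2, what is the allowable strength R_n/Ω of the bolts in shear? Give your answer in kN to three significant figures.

471 kN

A_b = π × 16² / 4 = 201.1 mm².
R_n = F_nv · A_b · n · n_s = 469 × 201.1 × 10 × 1 / 1000 = 943 kN.
Allowable strength R_n/Ω = 943 / 2 = 471 kN.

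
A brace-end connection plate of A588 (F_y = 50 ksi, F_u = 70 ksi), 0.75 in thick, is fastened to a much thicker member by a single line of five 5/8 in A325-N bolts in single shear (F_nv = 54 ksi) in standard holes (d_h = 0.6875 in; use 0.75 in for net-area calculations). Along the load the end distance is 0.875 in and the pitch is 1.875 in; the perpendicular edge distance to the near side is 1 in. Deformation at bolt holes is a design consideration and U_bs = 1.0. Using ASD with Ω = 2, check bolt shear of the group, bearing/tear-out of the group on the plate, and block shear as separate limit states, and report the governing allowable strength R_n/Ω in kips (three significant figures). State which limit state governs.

Bolt shear: A_b = π·0.625²/4 = 0.3068 in²; R_n = 54 × 0.3068 × 5 × 1 = 82.83 kips → 82.83 / 2 = 41.4 kips.
Bearing: edge l_c = 0.5312, r_n = 33.47 kips; interior l_c = 1.188, r_n = 74.81 kips; R_n = 33.47 + 4·74.81 = 332.7 kips → 166 kips.
Block shear: A_gv = 6.281, A_nv = 3.75, A_nt = 0.4688 in²; R_n = min(0.6F_uA_nv, 0.6F_yA_gv) + U_bs·F_u·A_nt = 190.3 kips → 95.2 kips.
Bolt shear governs: 41.4 kips.

41.4 kips (bolt shear governs)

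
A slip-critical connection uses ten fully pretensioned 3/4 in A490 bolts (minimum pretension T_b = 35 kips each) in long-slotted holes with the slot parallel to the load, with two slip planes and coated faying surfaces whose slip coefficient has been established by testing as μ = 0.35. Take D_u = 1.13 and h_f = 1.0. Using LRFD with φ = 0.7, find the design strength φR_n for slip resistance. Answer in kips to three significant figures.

R_n = μ · D_u · h_f · T_b · n_s · n_b = 0.35 × 1.13 × 1.0 × 35 × 2 × 10 = 276.8 kips.
Design strength φR_n = 0.7 × 276.8 = 194 kips.

194 kips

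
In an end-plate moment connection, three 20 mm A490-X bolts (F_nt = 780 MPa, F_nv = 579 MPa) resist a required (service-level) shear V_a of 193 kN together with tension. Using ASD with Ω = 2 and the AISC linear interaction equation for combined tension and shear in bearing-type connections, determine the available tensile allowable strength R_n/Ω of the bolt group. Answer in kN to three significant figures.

218 kN

A_b = π·20²/4 = 314.2 mm²; f_rv = 193 × 1000 / (3 × 314.2) = 204.8 MPa.
F'_nt = 1.3 F_nt − (Ω F_nt / F_nv) f_rv = 1.3·780 − (2·780/579)·204.8 = 462.3 MPa, capped at F_nt → F'_nt = 462.3 MPa.
R_n = F'_nt · A_b · n = 462.3 × 314.2 × 3 / 1000 = 435.7 kN.
Allowable strength R_n/Ω = 435.7 / 2 = 218 kN.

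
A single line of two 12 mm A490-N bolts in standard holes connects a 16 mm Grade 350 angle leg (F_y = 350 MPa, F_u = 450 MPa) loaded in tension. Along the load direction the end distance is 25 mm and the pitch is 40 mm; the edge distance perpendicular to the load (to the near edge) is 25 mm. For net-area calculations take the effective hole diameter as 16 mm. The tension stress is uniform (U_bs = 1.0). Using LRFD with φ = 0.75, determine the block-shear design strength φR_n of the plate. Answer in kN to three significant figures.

Shear plane L_v = 25 + 1·40 = 65 mm; A_gv = 65 × 16 = 1040 mm².
A_nv = (65 − 1.5·16) × 16 = 656 mm².
A_nt = (25 − 0.5·16) × 16 = 272 mm².
0.6 F_u A_nv = 177.1 kN; 0.6 F_y A_gv = 218.4 kN → shear rupture governs the shear term.
R_n = 177.1 + 1.0 × 450 × 272 / 1000 = 299.5 kN.
Design strength φR_n = 0.75 × 299.5 = 225 kN.

225 kN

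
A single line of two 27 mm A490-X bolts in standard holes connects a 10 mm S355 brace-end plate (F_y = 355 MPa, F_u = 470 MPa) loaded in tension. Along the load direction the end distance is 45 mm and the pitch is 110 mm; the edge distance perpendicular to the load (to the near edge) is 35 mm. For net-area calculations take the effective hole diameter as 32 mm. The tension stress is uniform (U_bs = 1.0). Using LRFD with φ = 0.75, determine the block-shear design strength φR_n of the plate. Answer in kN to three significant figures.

293 kN

Shear plane L_v = 45 + 1·110 = 155 mm; A_gv = 155 × 10 = 1550 mm².
A_nv = (155 − 1.5·32) × 10 = 1070 mm².
A_nt = (35 − 0.5·32) × 10 = 190 mm².
0.6 F_u A_nv = 301.7 kN; 0.6 F_y A_gv = 330.2 kN → shear rupture governs the shear term.
R_n = 301.7 + 1.0 × 470 × 190 / 1000 = 391 kN.
Design strength φR_n = 0.75 × 391 = 293 kN.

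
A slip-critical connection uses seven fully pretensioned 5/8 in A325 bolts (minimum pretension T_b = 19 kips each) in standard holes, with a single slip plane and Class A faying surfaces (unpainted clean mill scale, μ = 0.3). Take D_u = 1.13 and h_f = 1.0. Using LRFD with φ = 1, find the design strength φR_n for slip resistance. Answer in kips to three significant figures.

R_n = μ · D_u · h_f · T_b · n_s · n_b = 0.3 × 1.13 × 1.0 × 19 × 1 × 7 = 45.09 kips.
Design strength φR_n = 1 × 45.09 = 45.1 kips.

45.1 kips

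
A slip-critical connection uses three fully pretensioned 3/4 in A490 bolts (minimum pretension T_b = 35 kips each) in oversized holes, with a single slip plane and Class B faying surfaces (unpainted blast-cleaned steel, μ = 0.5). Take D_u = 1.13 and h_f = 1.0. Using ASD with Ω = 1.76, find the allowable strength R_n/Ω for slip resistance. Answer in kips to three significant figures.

33.7 kips

R_n = μ · D_u · h_f · T_b · n_s · n_b = 0.5 × 1.13 × 1.0 × 35 × 1 × 3 = 59.32 kips.
Allowable strength R_n/Ω = 59.32 / 1.76 = 33.7 kips.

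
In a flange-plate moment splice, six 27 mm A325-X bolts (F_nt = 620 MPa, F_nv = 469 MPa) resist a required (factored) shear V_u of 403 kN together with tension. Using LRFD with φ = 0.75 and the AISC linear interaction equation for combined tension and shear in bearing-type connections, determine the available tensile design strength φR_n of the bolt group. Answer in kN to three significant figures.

A_b = π·27²/4 = 572.6 mm²; f_rv = 403 × 1000 / (6 × 572.6) = 117.3 MPa.
F'_nt = 1.3 F_nt − (F_nt / φF_nv) f_rv = 1.3·620 − (620/(0.75·469))·117.3 = 599.2 MPa, capped at F_nt → F'_nt = 599.2 MPa.
R_n = F'_nt · A_b · n = 599.2 × 572.6 × 6 / 1000 = 2059 kN.
Design strength φR_n = 0.75 × 2059 = 1540 kN.

1540 kN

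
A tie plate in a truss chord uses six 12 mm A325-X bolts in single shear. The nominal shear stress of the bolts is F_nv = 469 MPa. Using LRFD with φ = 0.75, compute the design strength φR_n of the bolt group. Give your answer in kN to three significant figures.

A_b = π × 12² / 4 = 113.1 mm².
R_n = F_nv · A_b · n · n_s = 469 × 113.1 × 6 × 1 / 1000 = 318.3 kN.
Design strength φR_n = 0.75 × 318.3 = 239 kN.

239 kN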